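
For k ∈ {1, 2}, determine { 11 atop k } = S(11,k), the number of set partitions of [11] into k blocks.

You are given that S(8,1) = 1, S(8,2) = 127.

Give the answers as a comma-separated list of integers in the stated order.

1, 1023

r9: T_9,1=1×1+0=1; T_9,2=2×127+1=255
r10: T_10,1=1×1+0=1; T_10,2=2×255+1=511
r11: T_11,1=1×1+0=1; T_11,2=2×511+1=1023
Read S(11,1) = 1, S(11,2) = 1023.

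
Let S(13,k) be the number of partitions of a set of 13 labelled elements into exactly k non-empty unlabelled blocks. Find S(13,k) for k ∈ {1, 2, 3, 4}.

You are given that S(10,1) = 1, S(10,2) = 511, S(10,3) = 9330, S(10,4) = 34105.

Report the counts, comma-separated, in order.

1, 4095, 261625, 2532530

r11: T_11,1=1×1+0=1; T_11,2=2×511+1=1023; T_11,3=3×9330+511=28501; T_11,4=4×34105+9330=145750
r12: T_12,1=1×1+0=1; T_12,2=2×1023+1=2047; T_12,3=3×28501+1023=86526; T_12,4=4×145750+28501=611501
r13: T_13,1=1×1+0=1; T_13,2=2×2047+1=4095; T_13,3=3×86526+2047=261625; T_13,4=4×611501+86526=2532530
Read S(13,1) = 1, S(13,2) = 4095, S(13,3) = 261625, S(13,4) = 2532530.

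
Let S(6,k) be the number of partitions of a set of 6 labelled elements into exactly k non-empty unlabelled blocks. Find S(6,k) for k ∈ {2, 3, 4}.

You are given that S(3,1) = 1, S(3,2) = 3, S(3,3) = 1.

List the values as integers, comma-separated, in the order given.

31, 90, 65

[4] T[4,1]:1*1+0=1 · T[4,2]:2*3+1=7 · T[4,3]:3*1+3=6 · T[4,4]:4*0+1=1
[5] T[5,1]:1*1+0=1 · T[5,2]:2*7+1=15 · T[5,3]:3*6+7=25 · T[5,4]:4*1+6=10
[6] T[6,2]:2*15+1=31 · T[6,3]:3*25+15=90 · T[6,4]:4*10+25=65
Read S(6,2) = 31, S(6,3) = 90, S(6,4) = 65.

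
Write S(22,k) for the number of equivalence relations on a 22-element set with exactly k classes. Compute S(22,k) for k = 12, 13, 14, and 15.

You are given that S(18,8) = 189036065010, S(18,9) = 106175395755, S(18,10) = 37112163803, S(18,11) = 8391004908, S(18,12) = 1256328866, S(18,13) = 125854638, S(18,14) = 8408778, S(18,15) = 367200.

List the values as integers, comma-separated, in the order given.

[19] T[19,9]:9*106175395755+189036065010=1144614626805 · T[19,10]:10*37112163803+106175395755=477297033785 · T[19,11]:11*8391004908+37112163803=129413217791 · T[19,12]:12*1256328866+8391004908=23466951300 · T[19,13]:13*125854638+1256328866=2892439160 · T[19,14]:14*8408778+125854638=243577530 · T[19,15]:15*367200+8408778=13916778
[20] T[20,10]:10*477297033785+1144614626805=5917584964655 · T[20,11]:11*129413217791+477297033785=1900842429486 · T[20,12]:12*23466951300+129413217791=411016633391 · T[20,13]:13*2892439160+23466951300=61068660380 · T[20,14]:14*243577530+2892439160=6302524580 · T[20,15]:15*13916778+243577530=452329200
[21] T[21,11]:11*1900842429486+5917584964655=26826851689001 · T[21,12]:12*411016633391+1900842429486=6833042030178 · T[21,13]:13*61068660380+411016633391=1204909218331 · T[21,14]:14*6302524580+61068660380=149304004500 · T[21,15]:15*452329200+6302524580=13087462580
[22] T[22,12]:12*6833042030178+26826851689001=108823356051137 · T[22,13]:13*1204909218331+6833042030178=22496861868481 · T[22,14]:14*149304004500+1204909218331=3295165281331 · T[22,15]:15*13087462580+149304004500=345615943200
Read S(22,12) = 108823356051137, S(22,13) = 22496861868481, S(22,14) = 3295165281331, S(22,15) = 345615943200.

108823356051137, 22496861868481, 3295165281331, 345615943200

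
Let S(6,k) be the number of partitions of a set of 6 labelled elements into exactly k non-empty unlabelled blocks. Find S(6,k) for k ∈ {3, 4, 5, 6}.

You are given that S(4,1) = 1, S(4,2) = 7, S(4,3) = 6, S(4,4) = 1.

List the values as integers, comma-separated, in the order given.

@5  (5,2):7·2+1→15, (5,3):6·3+7→25, (5,4):1·4+6→10, (5,5):0·5+1→1
@6  (6,3):25·3+15→90, (6,4):10·4+25→65, (6,5):1·5+10→15, (6,6):0·6+1→1
Read S(6,3) = 90, S(6,4) = 65, S(6,5) = 15, S(6,6) = 1.

90, 65, 15, 1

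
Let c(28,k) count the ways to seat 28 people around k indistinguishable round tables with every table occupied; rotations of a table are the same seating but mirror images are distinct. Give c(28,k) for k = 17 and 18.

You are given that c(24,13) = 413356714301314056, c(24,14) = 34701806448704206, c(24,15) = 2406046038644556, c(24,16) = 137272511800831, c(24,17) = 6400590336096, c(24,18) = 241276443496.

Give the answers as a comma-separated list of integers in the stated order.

[25] T[25,14]:24*34701806448704206+413356714301314056=1246200069070215000 · T[25,15]:24*2406046038644556+34701806448704206=92446911376173550 · T[25,16]:24*137272511800831+2406046038644556=5700586321864500 · T[25,17]:24*6400590336096+137272511800831=290886679867135 · T[25,18]:24*241276443496+6400590336096=12191224980000
[26] T[26,15]:25*92446911376173550+1246200069070215000=3557372853474553750 · T[26,16]:25*5700586321864500+92446911376173550=234961569422786050 · T[26,17]:25*290886679867135+5700586321864500=12972753318542875 · T[26,18]:25*12191224980000+290886679867135=595667304367135
[27] T[27,16]:26*234961569422786050+3557372853474553750=9666373658466991050 · T[27,17]:26*12972753318542875+234961569422786050=572253155704900800 · T[27,18]:26*595667304367135+12972753318542875=28460103232088385
[28] T[28,17]:27*572253155704900800+9666373658466991050=25117208862499312650 · T[28,18]:27*28460103232088385+572253155704900800=1340675942971287195
Read c(28,17) = 25117208862499312650, c(28,18) = 1340675942971287195.

25117208862499312650, 1340675942971287195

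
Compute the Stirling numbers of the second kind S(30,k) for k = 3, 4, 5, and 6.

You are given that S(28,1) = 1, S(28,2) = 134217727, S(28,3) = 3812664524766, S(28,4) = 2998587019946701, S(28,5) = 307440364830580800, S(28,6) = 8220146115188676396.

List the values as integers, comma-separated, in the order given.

34314651811530, 48004081105038305, 7713000216608565075, 299310102746948685757

r29: T_29,2=2×134217727+1=268435455; T_29,3=3×3812664524766+134217727=11438127792025; T_29,4=4×2998587019946701+3812664524766=11998160744311570; T_29,5=5×307440364830580800+2998587019946701=1540200411172850701; T_29,6=6×8220146115188676396+307440364830580800=49628317055962639176
r30: T_30,3=3×11438127792025+268435455=34314651811530; T_30,4=4×11998160744311570+11438127792025=48004081105038305; T_30,5=5×1540200411172850701+11998160744311570=7713000216608565075; T_30,6=6×49628317055962639176+1540200411172850701=299310102746948685757
Read S(30,3) = 34314651811530, S(30,4) = 48004081105038305, S(30,5) = 7713000216608565075, S(30,6) = 299310102746948685757.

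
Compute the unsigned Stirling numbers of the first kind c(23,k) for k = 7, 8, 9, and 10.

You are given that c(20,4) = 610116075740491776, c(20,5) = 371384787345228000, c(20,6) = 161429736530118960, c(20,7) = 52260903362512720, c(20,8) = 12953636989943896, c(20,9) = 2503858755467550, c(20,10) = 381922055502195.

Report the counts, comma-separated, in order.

720308216440924653696, 199321978221066137360, 43714229649594412832, 7707401101297361068

@21  (21,5):371384787345228000·20+610116075740491776→8037811822645051776, (21,6):161429736530118960·20+371384787345228000→3599979517947607200, (21,7):52260903362512720·20+161429736530118960→1206647803780373360, (21,8):12953636989943896·20+52260903362512720→311333643161390640, (21,9):2503858755467550·20+12953636989943896→63030812099294896, (21,10):381922055502195·20+2503858755467550→10142299865511450
@22  (22,6):3599979517947607200·21+8037811822645051776→83637381699544802976, (22,7):1206647803780373360·21+3599979517947607200→28939583397335447760, (22,8):311333643161390640·21+1206647803780373360→7744654310169576800, (22,9):63030812099294896·21+311333643161390640→1634980697246583456, (22,10):10142299865511450·21+63030812099294896→276019109275035346
@23  (23,7):28939583397335447760·22+83637381699544802976→720308216440924653696, (23,8):7744654310169576800·22+28939583397335447760→199321978221066137360, (23,9):1634980697246583456·22+7744654310169576800→43714229649594412832, (23,10):276019109275035346·22+1634980697246583456→7707401101297361068
Read c(23,7) = 720308216440924653696, c(23,8) = 199321978221066137360, c(23,9) = 43714229649594412832, c(23,10) = 7707401101297361068.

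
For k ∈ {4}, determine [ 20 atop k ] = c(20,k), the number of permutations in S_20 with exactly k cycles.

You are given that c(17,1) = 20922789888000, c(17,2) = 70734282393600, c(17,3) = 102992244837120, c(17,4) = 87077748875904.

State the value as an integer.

r18: T_18,2=17×70734282393600+20922789888000=1223405590579200; T_18,3=17×102992244837120+70734282393600=1821602444624640; T_18,4=17×87077748875904+102992244837120=1583313975727488
r19: T_19,3=18×1821602444624640+1223405590579200=34012249593822720; T_19,4=18×1583313975727488+1821602444624640=30321254007719424
r20: T_20,4=19×30321254007719424+34012249593822720=610116075740491776
Read c(20,4) = 610116075740491776.

610116075740491776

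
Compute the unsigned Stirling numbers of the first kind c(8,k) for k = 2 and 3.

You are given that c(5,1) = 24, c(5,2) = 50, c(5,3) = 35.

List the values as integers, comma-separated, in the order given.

row 6: T[6][1]=5·24+0=120  T[6][2]=5·50+24=274  T[6][3]=5·35+50=225
row 7: T[7][1]=6·120+0=720  T[7][2]=6·274+120=1764  T[7][3]=6·225+274=1624
row 8: T[8][2]=7·1764+720=13068  T[8][3]=7·1624+1764=13132
Read c(8,2) = 13068, c(8,3) = 13132.

13068, 13132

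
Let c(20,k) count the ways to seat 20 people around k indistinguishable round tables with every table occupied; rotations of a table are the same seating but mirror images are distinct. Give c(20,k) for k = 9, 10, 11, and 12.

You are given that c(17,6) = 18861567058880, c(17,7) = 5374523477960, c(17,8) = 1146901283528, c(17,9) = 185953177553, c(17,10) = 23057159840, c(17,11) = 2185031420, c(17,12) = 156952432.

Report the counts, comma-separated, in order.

2503858755467550, 381922055502195, 46280647751910, 4465226757381

row 18: T[18][7]=17·5374523477960+18861567058880=110228466184200  T[18][8]=17·1146901283528+5374523477960=24871845297936  T[18][9]=17·185953177553+1146901283528=4308105301929  T[18][10]=17·23057159840+185953177553=577924894833  T[18][11]=17·2185031420+23057159840=60202693980  T[18][12]=17·156952432+2185031420=4853222764
row 19: T[19][8]=18·24871845297936+110228466184200=557921681547048  T[19][9]=18·4308105301929+24871845297936=102417740732658  T[19][10]=18·577924894833+4308105301929=14710753408923  T[19][11]=18·60202693980+577924894833=1661573386473  T[19][12]=18·4853222764+60202693980=147560703732
row 20: T[20][9]=19·102417740732658+557921681547048=2503858755467550  T[20][10]=19·14710753408923+102417740732658=381922055502195  T[20][11]=19·1661573386473+14710753408923=46280647751910  T[20][12]=19·147560703732+1661573386473=4465226757381
Read c(20,9) = 2503858755467550, c(20,10) = 381922055502195, c(20,11) = 46280647751910, c(20,12) = 4465226757381.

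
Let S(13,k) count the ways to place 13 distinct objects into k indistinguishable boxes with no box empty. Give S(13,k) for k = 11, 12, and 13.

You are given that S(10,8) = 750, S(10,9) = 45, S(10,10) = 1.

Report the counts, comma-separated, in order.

2431, 78, 1

r11: T_11,9=9×45+750=1155; T_11,10=10×1+45=55; T_11,11=11×0+1=1
r12: T_12,10=10×55+1155=1705; T_12,11=11×1+55=66; T_12,12=12×0+1=1
r13: T_13,11=11×66+1705=2431; T_13,12=12×1+66=78; T_13,13=13×0+1=1
Read S(13,11) = 2431, S(13,12) = 78, S(13,13) = 1.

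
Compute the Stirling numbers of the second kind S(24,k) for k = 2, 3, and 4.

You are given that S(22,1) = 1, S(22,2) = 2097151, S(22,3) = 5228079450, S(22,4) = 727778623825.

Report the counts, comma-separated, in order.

8388607, 47063200806, 11681056634501

i=23: T(23,1)=0+1·1=1 | T(23,2)=1+2·2097151=4194303 | T(23,3)=2097151+3·5228079450=15686335501 | T(23,4)=5228079450+4·727778623825=2916342574750
i=24: T(24,2)=1+2·4194303=8388607 | T(24,3)=4194303+3·15686335501=47063200806 | T(24,4)=15686335501+4·2916342574750=11681056634501
Read S(24,2) = 8388607, S(24,3) = 47063200806, S(24,4) = 11681056634501.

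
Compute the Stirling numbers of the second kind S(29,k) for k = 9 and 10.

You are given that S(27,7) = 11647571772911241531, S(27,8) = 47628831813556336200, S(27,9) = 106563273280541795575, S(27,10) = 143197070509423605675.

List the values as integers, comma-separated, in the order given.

9452962848327254398506, 16392038075086211019625

row 28: T[28][8]=8·47628831813556336200+11647571772911241531=392678226281361931131  T[28][9]=9·106563273280541795575+47628831813556336200=1006698291338432496375  T[28][10]=10·143197070509423605675+106563273280541795575=1538533978374777852325
row 29: T[29][9]=9·1006698291338432496375+392678226281361931131=9452962848327254398506  T[29][10]=10·1538533978374777852325+1006698291338432496375=16392038075086211019625
Read S(29,9) = 9452962848327254398506, S(29,10) = 16392038075086211019625.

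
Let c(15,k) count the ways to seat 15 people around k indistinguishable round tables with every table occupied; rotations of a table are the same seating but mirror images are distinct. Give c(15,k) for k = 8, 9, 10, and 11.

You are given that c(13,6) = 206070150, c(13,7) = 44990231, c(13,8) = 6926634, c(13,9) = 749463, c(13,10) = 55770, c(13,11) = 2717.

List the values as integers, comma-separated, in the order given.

2681453775, 368411615, 37312275, 2749747

[14] T[14,7]:13*44990231+206070150=790943153 · T[14,8]:13*6926634+44990231=135036473 · T[14,9]:13*749463+6926634=16669653 · T[14,10]:13*55770+749463=1474473 · T[14,11]:13*2717+55770=91091
[15] T[15,8]:14*135036473+790943153=2681453775 · T[15,9]:14*16669653+135036473=368411615 · T[15,10]:14*1474473+16669653=37312275 · T[15,11]:14*91091+1474473=2749747
Read c(15,8) = 2681453775, c(15,9) = 368411615, c(15,10) = 37312275, c(15,11) = 2749747.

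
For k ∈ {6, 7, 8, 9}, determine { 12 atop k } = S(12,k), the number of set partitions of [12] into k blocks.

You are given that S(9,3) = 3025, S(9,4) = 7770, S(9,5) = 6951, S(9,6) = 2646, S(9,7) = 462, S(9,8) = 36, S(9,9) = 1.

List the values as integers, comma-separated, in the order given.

1323652, 627396, 159027, 22275

r10: T_10,4=4×7770+3025=34105; T_10,5=5×6951+7770=42525; T_10,6=6×2646+6951=22827; T_10,7=7×462+2646=5880; T_10,8=8×36+462=750; T_10,9=9×1+36=45
r11: T_11,5=5×42525+34105=246730; T_11,6=6×22827+42525=179487; T_11,7=7×5880+22827=63987; T_11,8=8×750+5880=11880; T_11,9=9×45+750=1155
r12: T_12,6=6×179487+246730=1323652; T_12,7=7×63987+179487=627396; T_12,8=8×11880+63987=159027; T_12,9=9×1155+11880=22275
Read S(12,6) = 1323652, S(12,7) = 627396, S(12,8) = 159027, S(12,9) = 22275.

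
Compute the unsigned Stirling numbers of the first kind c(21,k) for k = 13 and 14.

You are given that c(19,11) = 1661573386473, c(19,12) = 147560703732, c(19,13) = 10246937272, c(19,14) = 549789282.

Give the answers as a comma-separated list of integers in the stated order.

i=20: T(20,12)=1661573386473+19·147560703732=4465226757381 | T(20,13)=147560703732+19·10246937272=342252511900 | T(20,14)=10246937272+19·549789282=20692933630
i=21: T(21,13)=4465226757381+20·342252511900=11310276995381 | T(21,14)=342252511900+20·20692933630=756111184500
Read c(21,13) = 11310276995381, c(21,14) = 756111184500.

11310276995381, 756111184500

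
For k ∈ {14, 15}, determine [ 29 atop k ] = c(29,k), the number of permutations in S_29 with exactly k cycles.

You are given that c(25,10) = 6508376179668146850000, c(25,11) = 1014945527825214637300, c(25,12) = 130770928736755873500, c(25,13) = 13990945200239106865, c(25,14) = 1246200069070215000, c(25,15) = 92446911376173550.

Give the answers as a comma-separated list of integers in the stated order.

2316762871029690607422990, 211821088794711294496815

i=26: T(26,11)=6508376179668146850000+25·1014945527825214637300=31882014375298512782500 | T(26,12)=1014945527825214637300+25·130770928736755873500=4284218746244111474800 | T(26,13)=130770928736755873500+25·13990945200239106865=480544558742733545125 | T(26,14)=13990945200239106865+25·1246200069070215000=45145946926994481865 | T(26,15)=1246200069070215000+25·92446911376173550=3557372853474553750
i=27: T(27,12)=31882014375298512782500+26·4284218746244111474800=143271701777645411127300 | T(27,13)=4284218746244111474800+26·480544558742733545125=16778377273555183648050 | T(27,14)=480544558742733545125+26·45145946926994481865=1654339178844590073615 | T(27,15)=45145946926994481865+26·3557372853474553750=137637641117332879365
i=28: T(28,13)=143271701777645411127300+27·16778377273555183648050=596287888163635369624650 | T(28,14)=16778377273555183648050+27·1654339178844590073615=61445535102359115635655 | T(28,15)=1654339178844590073615+27·137637641117332879365=5370555489012577816470
i=29: T(29,14)=596287888163635369624650+28·61445535102359115635655=2316762871029690607422990 | T(29,15)=61445535102359115635655+28·5370555489012577816470=211821088794711294496815
Read c(29,14) = 2316762871029690607422990, c(29,15) = 211821088794711294496815.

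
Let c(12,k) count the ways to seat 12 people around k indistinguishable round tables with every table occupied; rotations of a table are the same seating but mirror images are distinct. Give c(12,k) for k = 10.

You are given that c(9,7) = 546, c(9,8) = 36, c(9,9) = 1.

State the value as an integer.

r10: T_10,8=9×36+546=870; T_10,9=9×1+36=45; T_10,10=9×0+1=1
r11: T_11,9=10×45+870=1320; T_11,10=10×1+45=55
r12: T_12,10=11×55+1320=1925
Read c(12,10) = 1925.

1925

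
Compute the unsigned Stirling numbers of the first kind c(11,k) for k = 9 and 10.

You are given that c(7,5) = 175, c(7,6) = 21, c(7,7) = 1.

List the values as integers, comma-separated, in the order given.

1320, 55

row 8: T[8][6]=7·21+175=322  T[8][7]=7·1+21=28  T[8][8]=7·0+1=1
row 9: T[9][7]=8·28+322=546  T[9][8]=8·1+28=36  T[9][9]=8·0+1=1
row 10: T[10][8]=9·36+546=870  T[10][9]=9·1+36=45  T[10][10]=9·0+1=1
row 11: T[11][9]=10·45+870=1320  T[11][10]=10·1+45=55
Read c(11,9) = 1320, c(11,10) = 55.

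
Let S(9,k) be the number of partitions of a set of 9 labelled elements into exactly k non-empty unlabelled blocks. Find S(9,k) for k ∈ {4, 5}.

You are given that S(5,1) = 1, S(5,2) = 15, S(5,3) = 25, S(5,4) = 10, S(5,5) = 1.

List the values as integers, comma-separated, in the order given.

7770, 6951

@6  (6,1):1·1+0→1, (6,2):15·2+1→31, (6,3):25·3+15→90, (6,4):10·4+25→65, (6,5):1·5+10→15
@7  (7,2):31·2+1→63, (7,3):90·3+31→301, (7,4):65·4+90→350, (7,5):15·5+65→140
@8  (8,3):301·3+63→966, (8,4):350·4+301→1701, (8,5):140·5+350→1050
@9  (9,4):1701·4+966→7770, (9,5):1050·5+1701→6951
Read S(9,4) = 7770, S(9,5) = 6951.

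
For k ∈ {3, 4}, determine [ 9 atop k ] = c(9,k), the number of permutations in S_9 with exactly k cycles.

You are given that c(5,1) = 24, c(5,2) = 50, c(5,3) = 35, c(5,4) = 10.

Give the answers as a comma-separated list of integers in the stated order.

118124, 67284

row 6: T[6][1]=5·24+0=120  T[6][2]=5·50+24=274  T[6][3]=5·35+50=225  T[6][4]=5·10+35=85
row 7: T[7][1]=6·120+0=720  T[7][2]=6·274+120=1764  T[7][3]=6·225+274=1624  T[7][4]=6·85+225=735
row 8: T[8][2]=7·1764+720=13068  T[8][3]=7·1624+1764=13132  T[8][4]=7·735+1624=6769
row 9: T[9][3]=8·13132+13068=118124  T[9][4]=8·6769+13132=67284
Read c(9,3) = 118124, c(9,4) = 67284.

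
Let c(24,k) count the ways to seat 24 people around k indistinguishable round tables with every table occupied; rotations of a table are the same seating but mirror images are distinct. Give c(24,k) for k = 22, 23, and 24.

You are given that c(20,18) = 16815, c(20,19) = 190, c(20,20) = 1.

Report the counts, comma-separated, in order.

[21] T[21,19]:20*190+16815=20615 · T[21,20]:20*1+190=210 · T[21,21]:20*0+1=1
[22] T[22,20]:21*210+20615=25025 · T[22,21]:21*1+210=231 · T[22,22]:21*0+1=1
[23] T[23,21]:22*231+25025=30107 · T[23,22]:22*1+231=253 · T[23,23]:22*0+1=1
[24] T[24,22]:23*253+30107=35926 · T[24,23]:23*1+253=276 · T[24,24]:23*0+1=1
Read c(24,22) = 35926, c(24,23) = 276, c(24,24) = 1.

35926, 276, 1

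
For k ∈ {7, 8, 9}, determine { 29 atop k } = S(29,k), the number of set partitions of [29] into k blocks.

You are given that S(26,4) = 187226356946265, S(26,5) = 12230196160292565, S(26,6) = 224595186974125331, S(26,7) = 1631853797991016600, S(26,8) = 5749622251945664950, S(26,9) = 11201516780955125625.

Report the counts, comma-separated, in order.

r27: T_27,5=5×12230196160292565+187226356946265=61338207158409090; T_27,6=6×224595186974125331+12230196160292565=1359801318005044551; T_27,7=7×1631853797991016600+224595186974125331=11647571772911241531; T_27,8=8×5749622251945664950+1631853797991016600=47628831813556336200; T_27,9=9×11201516780955125625+5749622251945664950=106563273280541795575
r28: T_28,6=6×1359801318005044551+61338207158409090=8220146115188676396; T_28,7=7×11647571772911241531+1359801318005044551=82892803728383735268; T_28,8=8×47628831813556336200+11647571772911241531=392678226281361931131; T_28,9=9×106563273280541795575+47628831813556336200=1006698291338432496375
r29: T_29,7=7×82892803728383735268+8220146115188676396=588469772213874823272; T_29,8=8×392678226281361931131+82892803728383735268=3224318613979279184316; T_29,9=9×1006698291338432496375+392678226281361931131=9452962848327254398506
Read S(29,7) = 588469772213874823272, S(29,8) = 3224318613979279184316, S(29,9) = 9452962848327254398506.

588469772213874823272, 3224318613979279184316, 9452962848327254398506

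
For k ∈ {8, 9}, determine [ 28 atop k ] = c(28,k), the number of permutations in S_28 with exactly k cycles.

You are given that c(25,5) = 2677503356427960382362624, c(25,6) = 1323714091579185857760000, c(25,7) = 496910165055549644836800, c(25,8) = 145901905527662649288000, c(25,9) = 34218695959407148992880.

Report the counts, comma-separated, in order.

row 26: T[26][6]=25·1323714091579185857760000+2677503356427960382362624=35770355645907606826362624  T[26][7]=25·496910165055549644836800+1323714091579185857760000=13746468217967926978680000  T[26][8]=25·145901905527662649288000+496910165055549644836800=4144457803247115877036800  T[26][9]=25·34218695959407148992880+145901905527662649288000=1001369304512841374110000
row 27: T[27][7]=26·13746468217967926978680000+35770355645907606826362624=393178529313073708272042624  T[27][8]=26·4144457803247115877036800+13746468217967926978680000=121502371102392939781636800  T[27][9]=26·1001369304512841374110000+4144457803247115877036800=30180059720580991603896800
row 28: T[28][8]=27·121502371102392939781636800+393178529313073708272042624=3673742549077683082376236224  T[28][9]=27·30180059720580991603896800+121502371102392939781636800=936363983558079713086850400
Read c(28,8) = 3673742549077683082376236224, c(28,9) = 936363983558079713086850400.

3673742549077683082376236224, 936363983558079713086850400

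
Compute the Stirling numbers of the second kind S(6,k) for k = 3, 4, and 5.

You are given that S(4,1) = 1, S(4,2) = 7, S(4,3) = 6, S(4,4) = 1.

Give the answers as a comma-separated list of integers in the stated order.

90, 65, 15

@5  (5,2):7·2+1→15, (5,3):6·3+7→25, (5,4):1·4+6→10, (5,5):0·5+1→1
@6  (6,3):25·3+15→90, (6,4):10·4+25→65, (6,5):1·5+10→15
Read S(6,3) = 90, S(6,4) = 65, S(6,5) = 15.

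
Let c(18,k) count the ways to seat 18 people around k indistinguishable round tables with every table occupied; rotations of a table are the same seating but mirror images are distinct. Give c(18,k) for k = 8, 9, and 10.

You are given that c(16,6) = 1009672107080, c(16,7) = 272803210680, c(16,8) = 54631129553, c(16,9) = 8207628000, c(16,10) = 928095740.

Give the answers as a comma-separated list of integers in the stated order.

24871845297936, 4308105301929, 577924894833

@17  (17,7):272803210680·16+1009672107080→5374523477960, (17,8):54631129553·16+272803210680→1146901283528, (17,9):8207628000·16+54631129553→185953177553, (17,10):928095740·16+8207628000→23057159840
@18  (18,8):1146901283528·17+5374523477960→24871845297936, (18,9):185953177553·17+1146901283528→4308105301929, (18,10):23057159840·17+185953177553→577924894833
Read c(18,8) = 24871845297936, c(18,9) = 4308105301929, c(18,10) = 577924894833.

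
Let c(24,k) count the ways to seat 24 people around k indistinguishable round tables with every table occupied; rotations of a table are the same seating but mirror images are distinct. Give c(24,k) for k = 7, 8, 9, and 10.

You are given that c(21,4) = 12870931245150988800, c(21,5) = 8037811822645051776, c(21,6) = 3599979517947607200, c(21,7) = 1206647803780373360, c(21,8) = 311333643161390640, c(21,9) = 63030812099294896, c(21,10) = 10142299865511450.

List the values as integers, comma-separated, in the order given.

row 22: T[22][5]=21·8037811822645051776+12870931245150988800=181664979520697076096  T[22][6]=21·3599979517947607200+8037811822645051776=83637381699544802976  T[22][7]=21·1206647803780373360+3599979517947607200=28939583397335447760  T[22][8]=21·311333643161390640+1206647803780373360=7744654310169576800  T[22][9]=21·63030812099294896+311333643161390640=1634980697246583456  T[22][10]=21·10142299865511450+63030812099294896=276019109275035346
row 23: T[23][6]=22·83637381699544802976+181664979520697076096=2021687376910682741568  T[23][7]=22·28939583397335447760+83637381699544802976=720308216440924653696  T[23][8]=22·7744654310169576800+28939583397335447760=199321978221066137360  T[23][9]=22·1634980697246583456+7744654310169576800=43714229649594412832  T[23][10]=22·276019109275035346+1634980697246583456=7707401101297361068
row 24: T[24][7]=23·720308216440924653696+2021687376910682741568=18588776355051949776576  T[24][8]=23·199321978221066137360+720308216440924653696=5304713715525445812976  T[24][9]=23·43714229649594412832+199321978221066137360=1204749260161737632496  T[24][10]=23·7707401101297361068+43714229649594412832=220984454979433717396
Read c(24,7) = 18588776355051949776576, c(24,8) = 5304713715525445812976, c(24,9) = 1204749260161737632496, c(24,10) = 220984454979433717396.

18588776355051949776576, 5304713715525445812976, 1204749260161737632496, 220984454979433717396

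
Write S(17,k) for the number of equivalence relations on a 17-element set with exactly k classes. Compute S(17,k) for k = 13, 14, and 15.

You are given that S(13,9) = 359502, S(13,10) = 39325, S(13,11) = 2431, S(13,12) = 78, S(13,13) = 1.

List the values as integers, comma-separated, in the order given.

4910178, 249900, 7820

@14  (14,10):39325·10+359502→752752, (14,11):2431·11+39325→66066, (14,12):78·12+2431→3367, (14,13):1·13+78→91, (14,14):0·14+1→1
@15  (15,11):66066·11+752752→1479478, (15,12):3367·12+66066→106470, (15,13):91·13+3367→4550, (15,14):1·14+91→105, (15,15):0·15+1→1
@16  (16,12):106470·12+1479478→2757118, (16,13):4550·13+106470→165620, (16,14):105·14+4550→6020, (16,15):1·15+105→120
@17  (17,13):165620·13+2757118→4910178, (17,14):6020·14+165620→249900, (17,15):120·15+6020→7820
Read S(17,13) = 4910178, S(17,14) = 249900, S(17,15) = 7820.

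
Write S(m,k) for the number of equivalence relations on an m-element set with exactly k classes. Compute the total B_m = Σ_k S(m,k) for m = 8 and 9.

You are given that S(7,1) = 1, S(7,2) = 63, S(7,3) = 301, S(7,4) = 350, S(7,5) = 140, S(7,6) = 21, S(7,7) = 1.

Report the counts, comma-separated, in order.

4140, 21147

@8  (8,1):1·1+0→1, (8,2):63·2+1→127, (8,3):301·3+63→966, (8,4):350·4+301→1701, (8,5):140·5+350→1050, (8,6):21·6+140→266, (8,7):1·7+21→28, (8,8):0·8+1→1
@9  (9,1):1·1+0→1, (9,2):127·2+1→255, (9,3):966·3+127→3025, (9,4):1701·4+966→7770, (9,5):1050·5+1701→6951, (9,6):266·6+1050→2646, (9,7):28·7+266→462, (9,8):1·8+28→36, (9,9):0·9+1→1
B_8 = ΣS(8,k) = 1+127+966+1701+1050+266+28+1 = 4140
B_9 = ΣS(9,k) = 1+255+3025+7770+6951+2646+462+36+1 = 21147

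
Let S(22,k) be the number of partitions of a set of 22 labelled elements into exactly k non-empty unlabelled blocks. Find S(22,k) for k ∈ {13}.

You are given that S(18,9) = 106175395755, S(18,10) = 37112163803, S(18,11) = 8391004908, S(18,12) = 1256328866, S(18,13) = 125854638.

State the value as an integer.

22496861868481

i=19: T(19,10)=106175395755+10·37112163803=477297033785 | T(19,11)=37112163803+11·8391004908=129413217791 | T(19,12)=8391004908+12·1256328866=23466951300 | T(19,13)=1256328866+13·125854638=2892439160
i=20: T(20,11)=477297033785+11·129413217791=1900842429486 | T(20,12)=129413217791+12·23466951300=411016633391 | T(20,13)=23466951300+13·2892439160=61068660380
i=21: T(21,12)=1900842429486+12·411016633391=6833042030178 | T(21,13)=411016633391+13·61068660380=1204909218331
i=22: T(22,13)=6833042030178+13·1204909218331=22496861868481
Read S(22,13) = 22496861868481.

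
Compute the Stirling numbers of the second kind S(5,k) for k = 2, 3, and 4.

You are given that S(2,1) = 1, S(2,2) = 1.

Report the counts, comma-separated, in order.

r3: T_3,1=1×1+0=1; T_3,2=2×1+1=3; T_3,3=3×0+1=1
r4: T_4,1=1×1+0=1; T_4,2=2×3+1=7; T_4,3=3×1+3=6; T_4,4=4×0+1=1
r5: T_5,2=2×7+1=15; T_5,3=3×6+7=25; T_5,4=4×1+6=10
Read S(5,2) = 15, S(5,3) = 25, S(5,4) = 10.

15, 25, 10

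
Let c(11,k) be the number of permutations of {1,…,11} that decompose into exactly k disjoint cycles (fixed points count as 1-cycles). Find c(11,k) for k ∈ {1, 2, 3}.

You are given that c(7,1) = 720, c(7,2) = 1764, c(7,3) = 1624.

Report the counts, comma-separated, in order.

r8: T_8,1=7×720+0=5040; T_8,2=7×1764+720=13068; T_8,3=7×1624+1764=13132
r9: T_9,1=8×5040+0=40320; T_9,2=8×13068+5040=109584; T_9,3=8×13132+13068=118124
r10: T_10,1=9×40320+0=362880; T_10,2=9×109584+40320=1026576; T_10,3=9×118124+109584=1172700
r11: T_11,1=10×362880+0=3628800; T_11,2=10×1026576+362880=10628640; T_11,3=10×1172700+1026576=12753576
Read c(11,1) = 3628800, c(11,2) = 10628640, c(11,3) = 12753576.

3628800, 10628640, 12753576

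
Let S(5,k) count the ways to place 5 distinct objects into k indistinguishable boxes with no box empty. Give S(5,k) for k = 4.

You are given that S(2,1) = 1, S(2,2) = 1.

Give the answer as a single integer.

10

@3  (3,2):1·2+1→3, (3,3):0·3+1→1
@4  (4,3):1·3+3→6, (4,4):0·4+1→1
@5  (5,4):1·4+6→10
Read S(5,4) = 10.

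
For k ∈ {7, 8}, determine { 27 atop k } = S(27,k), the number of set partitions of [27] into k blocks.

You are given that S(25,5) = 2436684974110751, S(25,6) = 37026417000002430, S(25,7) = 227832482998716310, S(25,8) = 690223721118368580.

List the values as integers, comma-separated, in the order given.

11647571772911241531, 47628831813556336200

[26] T[26,6]:6*37026417000002430+2436684974110751=224595186974125331 · T[26,7]:7*227832482998716310+37026417000002430=1631853797991016600 · T[26,8]:8*690223721118368580+227832482998716310=5749622251945664950
[27] T[27,7]:7*1631853797991016600+224595186974125331=11647571772911241531 · T[27,8]:8*5749622251945664950+1631853797991016600=47628831813556336200
Read S(27,7) = 11647571772911241531, S(27,8) = 47628831813556336200.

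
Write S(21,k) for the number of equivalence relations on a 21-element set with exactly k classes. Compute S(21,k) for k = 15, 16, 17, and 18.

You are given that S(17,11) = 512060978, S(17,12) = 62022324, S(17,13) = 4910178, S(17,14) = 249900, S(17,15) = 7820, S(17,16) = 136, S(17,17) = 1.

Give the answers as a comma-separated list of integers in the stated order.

i=18: T(18,12)=512060978+12·62022324=1256328866 | T(18,13)=62022324+13·4910178=125854638 | T(18,14)=4910178+14·249900=8408778 | T(18,15)=249900+15·7820=367200 | T(18,16)=7820+16·136=9996 | T(18,17)=136+17·1=153 | T(18,18)=1+18·0=1
i=19: T(19,13)=1256328866+13·125854638=2892439160 | T(19,14)=125854638+14·8408778=243577530 | T(19,15)=8408778+15·367200=13916778 | T(19,16)=367200+16·9996=527136 | T(19,17)=9996+17·153=12597 | T(19,18)=153+18·1=171
i=20: T(20,14)=2892439160+14·243577530=6302524580 | T(20,15)=243577530+15·13916778=452329200 | T(20,16)=13916778+16·527136=22350954 | T(20,17)=527136+17·12597=741285 | T(20,18)=12597+18·171=15675
i=21: T(21,15)=6302524580+15·452329200=13087462580 | T(21,16)=452329200+16·22350954=809944464 | T(21,17)=22350954+17·741285=34952799 | T(21,18)=741285+18·15675=1023435
Read S(21,15) = 13087462580, S(21,16) = 809944464, S(21,17) = 34952799, S(21,18) = 1023435.

13087462580, 809944464, 34952799, 1023435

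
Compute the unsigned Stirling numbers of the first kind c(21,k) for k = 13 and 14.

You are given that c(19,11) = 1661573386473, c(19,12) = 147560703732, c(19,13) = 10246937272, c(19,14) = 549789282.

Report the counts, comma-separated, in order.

[20] T[20,12]:19*147560703732+1661573386473=4465226757381 · T[20,13]:19*10246937272+147560703732=342252511900 · T[20,14]:19*549789282+10246937272=20692933630
[21] T[21,13]:20*342252511900+4465226757381=11310276995381 · T[21,14]:20*20692933630+342252511900=756111184500
Read c(21,13) = 11310276995381, c(21,14) = 756111184500.

11310276995381, 756111184500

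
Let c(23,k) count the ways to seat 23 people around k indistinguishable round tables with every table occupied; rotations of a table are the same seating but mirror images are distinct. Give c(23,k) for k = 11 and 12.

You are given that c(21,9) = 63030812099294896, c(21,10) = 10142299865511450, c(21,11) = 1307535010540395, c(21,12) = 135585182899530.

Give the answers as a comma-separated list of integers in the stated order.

1103230881185949736, 129006659818331295

row 22: T[22][10]=21·10142299865511450+63030812099294896=276019109275035346  T[22][11]=21·1307535010540395+10142299865511450=37600535086859745  T[22][12]=21·135585182899530+1307535010540395=4154823851430525
row 23: T[23][11]=22·37600535086859745+276019109275035346=1103230881185949736  T[23][12]=22·4154823851430525+37600535086859745=129006659818331295
Read c(23,11) = 1103230881185949736, c(23,12) = 129006659818331295.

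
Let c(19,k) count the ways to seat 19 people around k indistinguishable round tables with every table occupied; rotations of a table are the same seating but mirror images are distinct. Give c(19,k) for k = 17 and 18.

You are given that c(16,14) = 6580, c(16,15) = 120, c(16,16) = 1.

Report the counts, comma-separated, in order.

13566, 171

@17  (17,15):120·16+6580→8500, (17,16):1·16+120→136, (17,17):0·16+1→1
@18  (18,16):136·17+8500→10812, (18,17):1·17+136→153, (18,18):0·17+1→1
@19  (19,17):153·18+10812→13566, (19,18):1·18+153→171
Read c(19,17) = 13566, c(19,18) = 171.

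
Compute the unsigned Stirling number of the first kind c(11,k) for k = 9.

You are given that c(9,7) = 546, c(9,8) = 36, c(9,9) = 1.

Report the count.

1320

@10  (10,8):36·9+546→870, (10,9):1·9+36→45
@11  (11,9):45·10+870→1320
Read c(11,9) = 1320.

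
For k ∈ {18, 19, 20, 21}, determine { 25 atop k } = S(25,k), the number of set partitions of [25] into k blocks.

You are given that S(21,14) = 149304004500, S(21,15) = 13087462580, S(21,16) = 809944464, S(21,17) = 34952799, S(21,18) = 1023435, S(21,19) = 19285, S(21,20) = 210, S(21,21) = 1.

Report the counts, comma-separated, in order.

3275678594925, 166218969675, 6220194750, 168519505

@22  (22,15):13087462580·15+149304004500→345615943200, (22,16):809944464·16+13087462580→26046574004, (22,17):34952799·17+809944464→1404142047, (22,18):1023435·18+34952799→53374629, (22,19):19285·19+1023435→1389850, (22,20):210·20+19285→23485, (22,21):1·21+210→231
@23  (23,16):26046574004·16+345615943200→762361127264, (23,17):1404142047·17+26046574004→49916988803, (23,18):53374629·18+1404142047→2364885369, (23,19):1389850·19+53374629→79781779, (23,20):23485·20+1389850→1859550, (23,21):231·21+23485→28336
@24  (24,17):49916988803·17+762361127264→1610949936915, (24,18):2364885369·18+49916988803→92484925445, (24,19):79781779·19+2364885369→3880739170, (24,20):1859550·20+79781779→116972779, (24,21):28336·21+1859550→2454606
@25  (25,18):92484925445·18+1610949936915→3275678594925, (25,19):3880739170·19+92484925445→166218969675, (25,20):116972779·20+3880739170→6220194750, (25,21):2454606·21+116972779→168519505
Read S(25,18) = 3275678594925, S(25,19) = 166218969675, S(25,20) = 6220194750, S(25,21) = 168519505.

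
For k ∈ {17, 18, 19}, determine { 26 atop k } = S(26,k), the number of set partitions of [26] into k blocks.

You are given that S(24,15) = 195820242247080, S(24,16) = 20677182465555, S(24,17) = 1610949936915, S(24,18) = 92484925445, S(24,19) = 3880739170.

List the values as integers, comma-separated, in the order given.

1343731795378830, 107025546101760, 6433839018750

r25: T_25,16=16×20677182465555+195820242247080=526655161695960; T_25,17=17×1610949936915+20677182465555=48063331393110; T_25,18=18×92484925445+1610949936915=3275678594925; T_25,19=19×3880739170+92484925445=166218969675
r26: T_26,17=17×48063331393110+526655161695960=1343731795378830; T_26,18=18×3275678594925+48063331393110=107025546101760; T_26,19=19×166218969675+3275678594925=6433839018750
Read S(26,17) = 1343731795378830, S(26,18) = 107025546101760, S(26,19) = 6433839018750.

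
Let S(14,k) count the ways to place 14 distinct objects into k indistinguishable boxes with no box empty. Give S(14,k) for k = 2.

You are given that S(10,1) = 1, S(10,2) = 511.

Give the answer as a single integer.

r11: T_11,1=1×1+0=1; T_11,2=2×511+1=1023
r12: T_12,1=1×1+0=1; T_12,2=2×1023+1=2047
r13: T_13,1=1×1+0=1; T_13,2=2×2047+1=4095
r14: T_14,2=2×4095+1=8191
Read S(14,2) = 8191.

8191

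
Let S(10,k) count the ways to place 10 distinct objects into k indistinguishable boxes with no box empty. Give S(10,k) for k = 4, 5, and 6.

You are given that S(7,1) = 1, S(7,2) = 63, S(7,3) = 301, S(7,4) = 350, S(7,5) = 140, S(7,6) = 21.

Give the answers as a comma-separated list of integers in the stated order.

row 8: T[8][2]=2·63+1=127  T[8][3]=3·301+63=966  T[8][4]=4·350+301=1701  T[8][5]=5·140+350=1050  T[8][6]=6·21+140=266
row 9: T[9][3]=3·966+127=3025  T[9][4]=4·1701+966=7770  T[9][5]=5·1050+1701=6951  T[9][6]=6·266+1050=2646
row 10: T[10][4]=4·7770+3025=34105  T[10][5]=5·6951+7770=42525  T[10][6]=6·2646+6951=22827
Read S(10,4) = 34105, S(10,5) = 42525, S(10,6) = 22827.

34105, 42525, 22827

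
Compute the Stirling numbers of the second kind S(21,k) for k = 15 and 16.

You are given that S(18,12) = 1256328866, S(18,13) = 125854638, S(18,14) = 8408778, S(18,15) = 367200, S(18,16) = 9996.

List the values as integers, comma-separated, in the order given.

13087462580, 809944464

i=19: T(19,13)=1256328866+13·125854638=2892439160 | T(19,14)=125854638+14·8408778=243577530 | T(19,15)=8408778+15·367200=13916778 | T(19,16)=367200+16·9996=527136
i=20: T(20,14)=2892439160+14·243577530=6302524580 | T(20,15)=243577530+15·13916778=452329200 | T(20,16)=13916778+16·527136=22350954
i=21: T(21,15)=6302524580+15·452329200=13087462580 | T(21,16)=452329200+16·22350954=809944464
Read S(21,15) = 13087462580, S(21,16) = 809944464.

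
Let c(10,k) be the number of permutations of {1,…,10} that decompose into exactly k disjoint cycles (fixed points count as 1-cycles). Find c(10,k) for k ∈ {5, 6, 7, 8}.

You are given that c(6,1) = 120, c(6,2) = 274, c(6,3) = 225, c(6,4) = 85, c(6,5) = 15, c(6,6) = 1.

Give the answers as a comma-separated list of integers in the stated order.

269325, 63273, 9450, 870

[7] T[7,2]:6*274+120=1764 · T[7,3]:6*225+274=1624 · T[7,4]:6*85+225=735 · T[7,5]:6*15+85=175 · T[7,6]:6*1+15=21 · T[7,7]:6*0+1=1
[8] T[8,3]:7*1624+1764=13132 · T[8,4]:7*735+1624=6769 · T[8,5]:7*175+735=1960 · T[8,6]:7*21+175=322 · T[8,7]:7*1+21=28 · T[8,8]:7*0+1=1
[9] T[9,4]:8*6769+13132=67284 · T[9,5]:8*1960+6769=22449 · T[9,6]:8*322+1960=4536 · T[9,7]:8*28+322=546 · T[9,8]:8*1+28=36
[10] T[10,5]:9*22449+67284=269325 · T[10,6]:9*4536+22449=63273 · T[10,7]:9*546+4536=9450 · T[10,8]:9*36+546=870
Read c(10,5) = 269325, c(10,6) = 63273, c(10,7) = 9450, c(10,8) = 870.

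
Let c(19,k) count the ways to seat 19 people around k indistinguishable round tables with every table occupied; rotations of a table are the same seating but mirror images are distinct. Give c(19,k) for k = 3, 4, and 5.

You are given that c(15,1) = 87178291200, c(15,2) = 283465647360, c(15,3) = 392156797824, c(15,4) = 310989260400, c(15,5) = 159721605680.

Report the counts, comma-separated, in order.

@16  (16,1):87178291200·15+0→1307674368000, (16,2):283465647360·15+87178291200→4339163001600, (16,3):392156797824·15+283465647360→6165817614720, (16,4):310989260400·15+392156797824→5056995703824, (16,5):159721605680·15+310989260400→2706813345600
@17  (17,1):1307674368000·16+0→20922789888000, (17,2):4339163001600·16+1307674368000→70734282393600, (17,3):6165817614720·16+4339163001600→102992244837120, (17,4):5056995703824·16+6165817614720→87077748875904, (17,5):2706813345600·16+5056995703824→48366009233424
@18  (18,2):70734282393600·17+20922789888000→1223405590579200, (18,3):102992244837120·17+70734282393600→1821602444624640, (18,4):87077748875904·17+102992244837120→1583313975727488, (18,5):48366009233424·17+87077748875904→909299905844112
@19  (19,3):1821602444624640·18+1223405590579200→34012249593822720, (19,4):1583313975727488·18+1821602444624640→30321254007719424, (19,5):909299905844112·18+1583313975727488→17950712280921504
Read c(19,3) = 34012249593822720, c(19,4) = 30321254007719424, c(19,5) = 17950712280921504.

34012249593822720, 30321254007719424, 17950712280921504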